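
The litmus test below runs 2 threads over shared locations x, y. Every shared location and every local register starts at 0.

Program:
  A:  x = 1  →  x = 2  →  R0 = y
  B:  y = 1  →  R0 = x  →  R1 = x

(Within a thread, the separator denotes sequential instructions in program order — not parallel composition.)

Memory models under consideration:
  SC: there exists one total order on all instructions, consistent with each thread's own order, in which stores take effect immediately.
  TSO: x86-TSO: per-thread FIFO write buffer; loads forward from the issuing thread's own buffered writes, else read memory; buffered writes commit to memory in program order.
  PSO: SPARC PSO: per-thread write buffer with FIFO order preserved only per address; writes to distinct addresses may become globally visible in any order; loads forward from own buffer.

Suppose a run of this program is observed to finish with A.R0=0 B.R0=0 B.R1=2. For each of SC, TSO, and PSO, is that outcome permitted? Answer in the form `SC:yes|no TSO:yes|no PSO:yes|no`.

outcome vector order: (A.R0,B.R0,B.R1)
SC (7): 022, 100, 101, 102, 111, 112, 122
TSO (12): 000, 001, 002, 011, 012, 022, 100, 101, 102, 111, 112, 122
PSO (12): 000, 001, 002, 011, 012, 022, 100, 101, 102, 111, 112, 122
target 002 ∈ {TSO,PSO}

SC:no TSO:yes PSO:yes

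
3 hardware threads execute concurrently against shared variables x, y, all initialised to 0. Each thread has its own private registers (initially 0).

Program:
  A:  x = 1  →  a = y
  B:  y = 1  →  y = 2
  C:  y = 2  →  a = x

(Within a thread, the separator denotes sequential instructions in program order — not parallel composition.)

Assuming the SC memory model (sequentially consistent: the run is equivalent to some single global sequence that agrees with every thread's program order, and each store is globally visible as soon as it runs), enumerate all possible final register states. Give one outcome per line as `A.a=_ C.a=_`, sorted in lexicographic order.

outcome vector order: (A.a,C.a)
|SC outcomes| = 5

A.a=0 C.a=1
A.a=1 C.a=0
A.a=1 C.a=1
A.a=2 C.a=0
A.a=2 C.a=1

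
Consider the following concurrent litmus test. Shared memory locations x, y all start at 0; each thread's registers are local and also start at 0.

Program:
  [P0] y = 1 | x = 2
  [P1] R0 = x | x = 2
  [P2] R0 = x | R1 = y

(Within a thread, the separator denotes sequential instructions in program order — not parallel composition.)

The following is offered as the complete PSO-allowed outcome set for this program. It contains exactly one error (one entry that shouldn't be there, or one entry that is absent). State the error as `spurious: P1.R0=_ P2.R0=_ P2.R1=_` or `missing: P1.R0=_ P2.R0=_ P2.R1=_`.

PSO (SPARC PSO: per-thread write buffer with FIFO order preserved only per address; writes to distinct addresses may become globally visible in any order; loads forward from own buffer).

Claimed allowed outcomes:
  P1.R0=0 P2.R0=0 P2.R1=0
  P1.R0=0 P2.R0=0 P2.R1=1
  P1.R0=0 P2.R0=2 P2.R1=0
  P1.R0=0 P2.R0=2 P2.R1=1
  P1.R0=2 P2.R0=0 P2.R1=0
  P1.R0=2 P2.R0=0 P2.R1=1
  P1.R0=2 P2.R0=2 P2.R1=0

missing: P1.R0=2 P2.R0=2 P2.R1=1

outcome vector order: (P1.R0,P2.R0,P2.R1)
[PSO] allowed = {000, 001, 020, 021, 200, 201, 220, 221}
PSO∖claimed = {221}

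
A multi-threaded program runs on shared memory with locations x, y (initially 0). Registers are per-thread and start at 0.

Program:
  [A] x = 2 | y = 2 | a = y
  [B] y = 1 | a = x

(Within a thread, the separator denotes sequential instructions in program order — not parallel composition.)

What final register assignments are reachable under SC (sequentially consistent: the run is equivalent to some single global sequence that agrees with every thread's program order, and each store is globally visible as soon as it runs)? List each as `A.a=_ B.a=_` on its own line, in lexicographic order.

A.a=1 B.a=2
A.a=2 B.a=0
A.a=2 B.a=2

outcome vector order: (A.a,B.a)
|SC outcomes| = 3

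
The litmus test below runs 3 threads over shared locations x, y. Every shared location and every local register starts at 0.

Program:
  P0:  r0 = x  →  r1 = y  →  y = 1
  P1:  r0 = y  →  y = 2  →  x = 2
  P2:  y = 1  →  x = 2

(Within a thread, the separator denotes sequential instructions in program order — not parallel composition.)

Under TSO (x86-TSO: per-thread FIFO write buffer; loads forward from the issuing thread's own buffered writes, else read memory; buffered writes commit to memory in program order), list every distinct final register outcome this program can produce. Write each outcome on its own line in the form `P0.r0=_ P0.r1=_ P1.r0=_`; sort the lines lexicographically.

P0.r0=0 P0.r1=0 P1.r0=0
P0.r0=0 P0.r1=0 P1.r0=1
P0.r0=0 P0.r1=1 P1.r0=0
P0.r0=0 P0.r1=1 P1.r0=1
P0.r0=0 P0.r1=2 P1.r0=0
P0.r0=0 P0.r1=2 P1.r0=1
P0.r0=2 P0.r1=1 P1.r0=0
P0.r0=2 P0.r1=1 P1.r0=1
P0.r0=2 P0.r1=2 P1.r0=0
P0.r0=2 P0.r1=2 P1.r0=1

outcome vector order: (P0.r0,P0.r1,P1.r0)
|TSO outcomes| = 10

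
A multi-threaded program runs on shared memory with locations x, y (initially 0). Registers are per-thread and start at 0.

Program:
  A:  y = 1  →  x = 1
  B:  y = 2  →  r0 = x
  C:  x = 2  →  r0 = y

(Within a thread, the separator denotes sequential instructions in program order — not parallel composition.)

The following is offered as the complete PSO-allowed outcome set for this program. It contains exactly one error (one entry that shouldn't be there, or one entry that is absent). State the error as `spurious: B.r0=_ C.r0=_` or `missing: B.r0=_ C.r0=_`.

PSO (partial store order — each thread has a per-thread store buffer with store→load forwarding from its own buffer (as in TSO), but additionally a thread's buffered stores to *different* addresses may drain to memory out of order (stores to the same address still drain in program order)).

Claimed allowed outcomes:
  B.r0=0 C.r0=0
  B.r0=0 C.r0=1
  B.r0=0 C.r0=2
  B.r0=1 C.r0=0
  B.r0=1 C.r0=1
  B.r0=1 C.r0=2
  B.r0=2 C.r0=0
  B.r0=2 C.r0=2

missing: B.r0=2 C.r0=1

outcome vector order: (B.r0,C.r0)
PSO: 9 outcomes — {(0,0) (0,1) (0,2) (1,0) (1,1) (1,2) (2,0) (2,1) (2,2)}
PSO∖claimed = {(2,1)}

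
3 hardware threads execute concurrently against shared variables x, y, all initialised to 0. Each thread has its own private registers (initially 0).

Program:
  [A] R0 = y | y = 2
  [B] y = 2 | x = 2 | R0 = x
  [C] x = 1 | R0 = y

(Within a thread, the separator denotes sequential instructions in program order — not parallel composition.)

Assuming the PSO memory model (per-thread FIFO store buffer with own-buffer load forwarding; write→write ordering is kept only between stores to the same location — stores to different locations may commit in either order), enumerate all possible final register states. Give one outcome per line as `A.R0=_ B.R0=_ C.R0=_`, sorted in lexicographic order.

outcome vector order: (A.R0,B.R0,C.R0)
|PSO outcomes| = 8

A.R0=0 B.R0=1 C.R0=0
A.R0=0 B.R0=1 C.R0=2
A.R0=0 B.R0=2 C.R0=0
A.R0=0 B.R0=2 C.R0=2
A.R0=2 B.R0=1 C.R0=0
A.R0=2 B.R0=1 C.R0=2
A.R0=2 B.R0=2 C.R0=0
A.R0=2 B.R0=2 C.R0=2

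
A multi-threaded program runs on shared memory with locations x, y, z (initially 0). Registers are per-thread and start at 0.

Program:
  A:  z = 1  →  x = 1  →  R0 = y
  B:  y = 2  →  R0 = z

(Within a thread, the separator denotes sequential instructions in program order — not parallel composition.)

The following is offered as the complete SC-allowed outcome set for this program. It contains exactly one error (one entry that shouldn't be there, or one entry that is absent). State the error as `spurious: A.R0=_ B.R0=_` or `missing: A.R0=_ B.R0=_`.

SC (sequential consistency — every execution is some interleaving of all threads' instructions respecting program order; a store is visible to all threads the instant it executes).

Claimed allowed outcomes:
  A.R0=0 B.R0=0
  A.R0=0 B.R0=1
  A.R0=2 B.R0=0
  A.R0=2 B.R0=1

spurious: A.R0=0 B.R0=0

outcome vector order: (A.R0,B.R0)
[SC] allowed = {0/1 2/0 2/1}
claimed∖SC = {0/0}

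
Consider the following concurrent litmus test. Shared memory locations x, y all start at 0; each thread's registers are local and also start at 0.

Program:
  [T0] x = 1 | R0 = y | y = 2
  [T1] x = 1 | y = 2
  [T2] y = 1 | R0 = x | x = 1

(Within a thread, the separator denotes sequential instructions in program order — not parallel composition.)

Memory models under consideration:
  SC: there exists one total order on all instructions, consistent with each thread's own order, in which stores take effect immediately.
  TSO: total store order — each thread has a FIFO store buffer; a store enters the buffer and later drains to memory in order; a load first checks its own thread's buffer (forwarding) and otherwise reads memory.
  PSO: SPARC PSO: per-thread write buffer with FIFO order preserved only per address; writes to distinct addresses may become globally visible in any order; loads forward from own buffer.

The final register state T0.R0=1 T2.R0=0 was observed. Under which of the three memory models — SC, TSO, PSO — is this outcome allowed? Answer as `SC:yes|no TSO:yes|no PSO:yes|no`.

outcome vector order: (T0.R0,T2.R0)
under SC → <0 1>; <1 0>; <1 1>; <2 0>; <2 1>
under TSO → <0 0>; <0 1>; <1 0>; <1 1>; <2 0>; <2 1>
under PSO → <0 0>; <0 1>; <1 0>; <1 1>; <2 0>; <2 1>
target <1 0> ∈ {SC,TSO,PSO}

SC:yes TSO:yes PSO:yes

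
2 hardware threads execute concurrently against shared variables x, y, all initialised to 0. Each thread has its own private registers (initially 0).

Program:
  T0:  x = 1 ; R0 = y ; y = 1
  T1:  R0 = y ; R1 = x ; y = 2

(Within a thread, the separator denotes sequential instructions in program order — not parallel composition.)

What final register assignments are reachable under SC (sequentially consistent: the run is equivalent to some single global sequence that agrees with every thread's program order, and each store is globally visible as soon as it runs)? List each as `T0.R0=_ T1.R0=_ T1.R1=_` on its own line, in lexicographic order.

outcome vector order: (T0.R0,T1.R0,T1.R1)
|SC outcomes| = 5

T0.R0=0 T1.R0=0 T1.R1=0
T0.R0=0 T1.R0=0 T1.R1=1
T0.R0=0 T1.R0=1 T1.R1=1
T0.R0=2 T1.R0=0 T1.R1=0
T0.R0=2 T1.R0=0 T1.R1=1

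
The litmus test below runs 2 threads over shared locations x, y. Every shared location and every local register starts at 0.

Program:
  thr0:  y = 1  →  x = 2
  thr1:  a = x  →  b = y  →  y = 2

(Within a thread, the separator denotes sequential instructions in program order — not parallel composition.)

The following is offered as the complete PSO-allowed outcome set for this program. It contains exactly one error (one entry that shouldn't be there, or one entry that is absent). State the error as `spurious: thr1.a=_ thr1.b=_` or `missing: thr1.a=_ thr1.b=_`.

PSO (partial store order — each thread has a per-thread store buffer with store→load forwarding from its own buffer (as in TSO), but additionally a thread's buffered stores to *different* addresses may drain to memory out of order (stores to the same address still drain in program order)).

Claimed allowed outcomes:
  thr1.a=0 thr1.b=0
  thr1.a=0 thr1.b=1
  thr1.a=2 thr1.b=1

missing: thr1.a=2 thr1.b=0

outcome vector order: (thr1.a,thr1.b)
[PSO] allowed = {0/0, 0/1, 2/0, 2/1}
PSO∖claimed = {2/0}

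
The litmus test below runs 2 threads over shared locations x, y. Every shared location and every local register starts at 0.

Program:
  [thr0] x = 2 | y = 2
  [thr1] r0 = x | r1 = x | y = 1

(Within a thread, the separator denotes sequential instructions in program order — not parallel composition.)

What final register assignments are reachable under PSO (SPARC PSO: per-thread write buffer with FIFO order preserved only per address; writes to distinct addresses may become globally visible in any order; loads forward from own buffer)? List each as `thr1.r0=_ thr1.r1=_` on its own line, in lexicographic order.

outcome vector order: (thr1.r0,thr1.r1)
|PSO outcomes| = 3

thr1.r0=0 thr1.r1=0
thr1.r0=0 thr1.r1=2
thr1.r0=2 thr1.r1=2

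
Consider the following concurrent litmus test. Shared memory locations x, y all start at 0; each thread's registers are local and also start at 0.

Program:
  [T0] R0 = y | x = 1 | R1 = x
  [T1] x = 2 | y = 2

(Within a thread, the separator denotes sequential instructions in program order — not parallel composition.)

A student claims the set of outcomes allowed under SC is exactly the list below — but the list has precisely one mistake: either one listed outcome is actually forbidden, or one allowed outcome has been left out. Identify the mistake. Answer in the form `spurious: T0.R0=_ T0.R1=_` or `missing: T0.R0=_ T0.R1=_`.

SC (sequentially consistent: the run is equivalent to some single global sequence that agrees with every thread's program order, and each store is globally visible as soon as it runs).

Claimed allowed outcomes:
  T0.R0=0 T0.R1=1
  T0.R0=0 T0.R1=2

outcome vector order: (T0.R0,T0.R1)
SC (3): 01 02 21
SC∖claimed = {21}

missing: T0.R0=2 T0.R1=1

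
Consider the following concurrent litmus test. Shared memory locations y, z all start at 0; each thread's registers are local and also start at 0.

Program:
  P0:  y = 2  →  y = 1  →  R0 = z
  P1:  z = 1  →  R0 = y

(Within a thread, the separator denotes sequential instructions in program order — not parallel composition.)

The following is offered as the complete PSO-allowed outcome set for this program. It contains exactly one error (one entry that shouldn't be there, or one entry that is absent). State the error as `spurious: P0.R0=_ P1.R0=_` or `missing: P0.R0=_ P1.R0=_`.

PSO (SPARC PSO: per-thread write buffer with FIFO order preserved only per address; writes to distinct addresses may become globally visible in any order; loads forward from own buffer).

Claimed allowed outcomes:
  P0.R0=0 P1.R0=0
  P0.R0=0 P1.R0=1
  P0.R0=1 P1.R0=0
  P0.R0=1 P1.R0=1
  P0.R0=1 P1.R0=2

outcome vector order: (P0.R0,P1.R0)
PSO: 6 outcomes — {0/0; 0/1; 0/2; 1/0; 1/1; 1/2}
PSO∖claimed = {0/2}

missing: P0.R0=0 P1.R0=2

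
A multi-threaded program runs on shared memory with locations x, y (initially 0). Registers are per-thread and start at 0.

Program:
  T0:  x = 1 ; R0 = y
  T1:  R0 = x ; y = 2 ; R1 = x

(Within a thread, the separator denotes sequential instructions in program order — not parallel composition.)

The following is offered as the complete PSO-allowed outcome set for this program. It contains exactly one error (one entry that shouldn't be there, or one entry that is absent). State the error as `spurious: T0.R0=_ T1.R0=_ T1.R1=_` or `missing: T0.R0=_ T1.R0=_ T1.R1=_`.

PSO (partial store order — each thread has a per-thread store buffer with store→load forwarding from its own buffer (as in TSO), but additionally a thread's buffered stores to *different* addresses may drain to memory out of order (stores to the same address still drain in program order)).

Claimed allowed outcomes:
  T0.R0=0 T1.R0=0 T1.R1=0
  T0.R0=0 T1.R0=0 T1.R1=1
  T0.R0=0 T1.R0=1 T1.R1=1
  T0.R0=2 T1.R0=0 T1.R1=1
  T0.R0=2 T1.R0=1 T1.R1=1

missing: T0.R0=2 T1.R0=0 T1.R1=0

outcome vector order: (T0.R0,T1.R0,T1.R1)
under PSO → <0 0 0> <0 0 1> <0 1 1> <2 0 0> <2 0 1> <2 1 1>
PSO∖claimed = {<2 0 0>}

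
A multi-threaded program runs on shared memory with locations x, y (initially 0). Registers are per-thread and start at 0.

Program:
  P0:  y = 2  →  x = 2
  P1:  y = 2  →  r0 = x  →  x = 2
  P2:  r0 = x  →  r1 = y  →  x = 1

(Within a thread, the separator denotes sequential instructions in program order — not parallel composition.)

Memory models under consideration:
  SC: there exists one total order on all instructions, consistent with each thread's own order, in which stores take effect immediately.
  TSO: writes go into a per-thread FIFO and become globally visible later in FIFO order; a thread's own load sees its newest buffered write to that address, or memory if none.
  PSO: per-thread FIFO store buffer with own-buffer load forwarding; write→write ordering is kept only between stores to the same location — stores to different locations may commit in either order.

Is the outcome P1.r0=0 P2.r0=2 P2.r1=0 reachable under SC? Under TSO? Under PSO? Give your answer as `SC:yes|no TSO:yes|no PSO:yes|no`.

outcome vector order: (P1.r0,P2.r0,P2.r1)
under SC → <0 0 0>; <0 0 2>; <0 2 2>; <1 0 0>; <1 0 2>; <1 2 2>; <2 0 0>; <2 0 2>; <2 2 2>
under TSO → <0 0 0>; <0 0 2>; <0 2 2>; <1 0 0>; <1 0 2>; <1 2 2>; <2 0 0>; <2 0 2>; <2 2 2>
under PSO → <0 0 0>; <0 0 2>; <0 2 0>; <0 2 2>; <1 0 0>; <1 0 2>; <1 2 0>; <1 2 2>; <2 0 0>; <2 0 2>; <2 2 0>; <2 2 2>
target <0 2 0> ∈ {PSO}

SC:no TSO:no PSO:yes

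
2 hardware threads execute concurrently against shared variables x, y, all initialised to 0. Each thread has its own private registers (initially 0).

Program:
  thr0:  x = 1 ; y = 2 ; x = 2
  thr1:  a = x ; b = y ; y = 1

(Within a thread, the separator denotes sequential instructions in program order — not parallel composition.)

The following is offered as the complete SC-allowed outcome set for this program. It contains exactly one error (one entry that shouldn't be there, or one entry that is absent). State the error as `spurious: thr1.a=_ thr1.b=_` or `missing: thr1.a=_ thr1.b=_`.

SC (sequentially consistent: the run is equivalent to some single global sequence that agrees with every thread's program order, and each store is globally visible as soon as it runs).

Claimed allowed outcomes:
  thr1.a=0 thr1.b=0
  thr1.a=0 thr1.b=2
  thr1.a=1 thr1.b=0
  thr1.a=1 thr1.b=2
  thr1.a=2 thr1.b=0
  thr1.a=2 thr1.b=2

outcome vector order: (thr1.a,thr1.b)
[SC] allowed = {(0,0); (0,2); (1,0); (1,2); (2,2)}
claimed∖SC = {(2,0)}

spurious: thr1.a=2 thr1.b=0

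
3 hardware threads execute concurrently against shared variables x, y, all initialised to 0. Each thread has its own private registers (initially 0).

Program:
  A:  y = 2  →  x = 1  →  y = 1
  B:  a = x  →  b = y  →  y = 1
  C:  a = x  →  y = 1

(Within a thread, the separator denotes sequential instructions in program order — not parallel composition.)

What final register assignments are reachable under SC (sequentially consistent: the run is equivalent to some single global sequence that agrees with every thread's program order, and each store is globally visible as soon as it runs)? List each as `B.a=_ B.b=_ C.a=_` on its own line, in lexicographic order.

B.a=0 B.b=0 C.a=0
B.a=0 B.b=0 C.a=1
B.a=0 B.b=1 C.a=0
B.a=0 B.b=1 C.a=1
B.a=0 B.b=2 C.a=0
B.a=0 B.b=2 C.a=1
B.a=1 B.b=1 C.a=0
B.a=1 B.b=1 C.a=1
B.a=1 B.b=2 C.a=0
B.a=1 B.b=2 C.a=1

outcome vector order: (B.a,B.b,C.a)
|SC outcomes| = 10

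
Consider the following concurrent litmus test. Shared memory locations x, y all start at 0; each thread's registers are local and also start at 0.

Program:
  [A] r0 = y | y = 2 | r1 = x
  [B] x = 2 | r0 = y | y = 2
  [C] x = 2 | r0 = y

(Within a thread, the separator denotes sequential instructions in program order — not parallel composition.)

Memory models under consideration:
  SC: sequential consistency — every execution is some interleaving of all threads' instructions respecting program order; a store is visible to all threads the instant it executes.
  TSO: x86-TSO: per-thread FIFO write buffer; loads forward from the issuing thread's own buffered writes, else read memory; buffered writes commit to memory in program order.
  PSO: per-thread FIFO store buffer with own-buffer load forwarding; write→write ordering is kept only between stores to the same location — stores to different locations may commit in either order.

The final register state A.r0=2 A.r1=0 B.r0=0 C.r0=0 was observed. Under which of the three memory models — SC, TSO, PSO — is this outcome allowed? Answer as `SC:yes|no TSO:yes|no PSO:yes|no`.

outcome vector order: (A.r0,A.r1,B.r0,C.r0)
SC: 7 outcomes — {0/0/2/2 0/2/0/0 0/2/0/2 0/2/2/0 0/2/2/2 2/2/0/0 2/2/0/2}
TSO: 10 outcomes — {0/0/0/0 0/0/0/2 0/0/2/0 0/0/2/2 0/2/0/0 0/2/0/2 0/2/2/0 0/2/2/2 2/2/0/0 2/2/0/2}
PSO: 12 outcomes — {0/0/0/0 0/0/0/2 0/0/2/0 0/0/2/2 0/2/0/0 0/2/0/2 0/2/2/0 0/2/2/2 2/0/0/0 2/0/0/2 2/2/0/0 2/2/0/2}
target 2/0/0/0 ∈ {PSO}

SC:no TSO:no PSO:yes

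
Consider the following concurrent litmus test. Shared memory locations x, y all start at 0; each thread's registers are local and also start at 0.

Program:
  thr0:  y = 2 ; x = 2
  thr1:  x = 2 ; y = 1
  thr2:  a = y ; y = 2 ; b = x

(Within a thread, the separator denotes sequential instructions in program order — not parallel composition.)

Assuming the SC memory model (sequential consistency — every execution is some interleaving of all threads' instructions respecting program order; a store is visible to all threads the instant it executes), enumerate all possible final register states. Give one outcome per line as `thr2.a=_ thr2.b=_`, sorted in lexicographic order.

thr2.a=0 thr2.b=0
thr2.a=0 thr2.b=2
thr2.a=1 thr2.b=2
thr2.a=2 thr2.b=0
thr2.a=2 thr2.b=2

outcome vector order: (thr2.a,thr2.b)
|SC outcomes| = 5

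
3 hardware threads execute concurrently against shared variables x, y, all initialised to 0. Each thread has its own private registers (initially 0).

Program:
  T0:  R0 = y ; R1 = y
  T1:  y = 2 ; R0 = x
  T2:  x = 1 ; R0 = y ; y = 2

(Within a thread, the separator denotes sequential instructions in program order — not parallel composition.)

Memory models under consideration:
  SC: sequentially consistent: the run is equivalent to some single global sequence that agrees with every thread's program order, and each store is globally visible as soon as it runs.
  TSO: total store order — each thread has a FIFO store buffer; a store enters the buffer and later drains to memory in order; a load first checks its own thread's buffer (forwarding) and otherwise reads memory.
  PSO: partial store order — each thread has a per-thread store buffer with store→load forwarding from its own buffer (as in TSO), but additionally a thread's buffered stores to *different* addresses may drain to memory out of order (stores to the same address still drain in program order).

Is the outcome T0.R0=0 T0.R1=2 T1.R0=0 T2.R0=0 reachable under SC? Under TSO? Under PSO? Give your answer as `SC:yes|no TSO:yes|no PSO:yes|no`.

SC:no TSO:yes PSO:yes

outcome vector order: (T0.R0,T0.R1,T1.R0,T2.R0)
[SC] allowed = {<0 0 0 2> <0 0 1 0> <0 0 1 2> <0 2 0 2> <0 2 1 0> <0 2 1 2> <2 2 0 2> <2 2 1 0> <2 2 1 2>}
[TSO] allowed = {<0 0 0 0> <0 0 0 2> <0 0 1 0> <0 0 1 2> <0 2 0 0> <0 2 0 2> <0 2 1 0> <0 2 1 2> <2 2 0 0> <2 2 0 2> <2 2 1 0> <2 2 1 2>}
[PSO] allowed = {<0 0 0 0> <0 0 0 2> <0 0 1 0> <0 0 1 2> <0 2 0 0> <0 2 0 2> <0 2 1 0> <0 2 1 2> <2 2 0 0> <2 2 0 2> <2 2 1 0> <2 2 1 2>}
target <0 2 0 0> ∈ {TSO,PSO}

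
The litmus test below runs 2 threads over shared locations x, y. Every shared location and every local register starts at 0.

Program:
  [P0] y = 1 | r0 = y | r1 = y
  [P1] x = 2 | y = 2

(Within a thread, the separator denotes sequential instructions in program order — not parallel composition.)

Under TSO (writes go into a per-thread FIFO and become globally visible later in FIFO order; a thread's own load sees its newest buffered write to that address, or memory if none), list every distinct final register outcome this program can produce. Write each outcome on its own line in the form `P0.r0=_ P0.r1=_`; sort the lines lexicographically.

P0.r0=1 P0.r1=1
P0.r0=1 P0.r1=2
P0.r0=2 P0.r1=2

outcome vector order: (P0.r0,P0.r1)
|TSO outcomes| = 3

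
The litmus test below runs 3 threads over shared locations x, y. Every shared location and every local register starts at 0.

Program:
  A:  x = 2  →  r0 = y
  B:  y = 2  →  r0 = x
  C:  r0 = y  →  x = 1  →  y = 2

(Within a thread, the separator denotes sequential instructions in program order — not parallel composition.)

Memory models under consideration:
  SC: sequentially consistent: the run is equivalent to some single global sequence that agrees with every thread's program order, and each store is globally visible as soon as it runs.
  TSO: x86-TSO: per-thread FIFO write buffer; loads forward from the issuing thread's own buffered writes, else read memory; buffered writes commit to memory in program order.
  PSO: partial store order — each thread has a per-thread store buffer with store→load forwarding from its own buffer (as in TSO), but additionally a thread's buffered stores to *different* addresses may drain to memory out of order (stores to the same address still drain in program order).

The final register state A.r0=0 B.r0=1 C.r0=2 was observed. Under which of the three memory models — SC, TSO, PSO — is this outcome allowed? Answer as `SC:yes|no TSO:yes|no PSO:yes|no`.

SC:yes TSO:yes PSO:yes

outcome vector order: (A.r0,B.r0,C.r0)
SC: 10 outcomes — {(0,1,0) (0,1,2) (0,2,0) (0,2,2) (2,0,0) (2,0,2) (2,1,0) (2,1,2) (2,2,0) (2,2,2)}
TSO: 12 outcomes — {(0,0,0) (0,0,2) (0,1,0) (0,1,2) (0,2,0) (0,2,2) (2,0,0) (2,0,2) (2,1,0) (2,1,2) (2,2,0) (2,2,2)}
PSO: 12 outcomes — {(0,0,0) (0,0,2) (0,1,0) (0,1,2) (0,2,0) (0,2,2) (2,0,0) (2,0,2) (2,1,0) (2,1,2) (2,2,0) (2,2,2)}
target (0,1,2) ∈ {SC,TSO,PSO}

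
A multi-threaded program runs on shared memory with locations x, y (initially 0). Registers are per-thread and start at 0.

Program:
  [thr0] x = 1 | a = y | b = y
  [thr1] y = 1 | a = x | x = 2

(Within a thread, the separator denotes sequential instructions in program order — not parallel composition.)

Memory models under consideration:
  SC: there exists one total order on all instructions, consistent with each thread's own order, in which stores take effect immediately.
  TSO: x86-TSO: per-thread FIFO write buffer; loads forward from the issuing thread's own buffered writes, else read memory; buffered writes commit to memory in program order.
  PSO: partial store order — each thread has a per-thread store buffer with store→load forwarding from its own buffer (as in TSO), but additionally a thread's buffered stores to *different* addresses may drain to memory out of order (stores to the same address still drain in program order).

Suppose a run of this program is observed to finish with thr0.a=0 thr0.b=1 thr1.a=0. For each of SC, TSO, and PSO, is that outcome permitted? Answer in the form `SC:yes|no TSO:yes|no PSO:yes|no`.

outcome vector order: (thr0.a,thr0.b,thr1.a)
SC: 4 outcomes — {001 011 110 111}
TSO: 6 outcomes — {000 001 010 011 110 111}
PSO: 6 outcomes — {000 001 010 011 110 111}
target 010 ∈ {TSO,PSO}

SC:no TSO:yes PSO:yes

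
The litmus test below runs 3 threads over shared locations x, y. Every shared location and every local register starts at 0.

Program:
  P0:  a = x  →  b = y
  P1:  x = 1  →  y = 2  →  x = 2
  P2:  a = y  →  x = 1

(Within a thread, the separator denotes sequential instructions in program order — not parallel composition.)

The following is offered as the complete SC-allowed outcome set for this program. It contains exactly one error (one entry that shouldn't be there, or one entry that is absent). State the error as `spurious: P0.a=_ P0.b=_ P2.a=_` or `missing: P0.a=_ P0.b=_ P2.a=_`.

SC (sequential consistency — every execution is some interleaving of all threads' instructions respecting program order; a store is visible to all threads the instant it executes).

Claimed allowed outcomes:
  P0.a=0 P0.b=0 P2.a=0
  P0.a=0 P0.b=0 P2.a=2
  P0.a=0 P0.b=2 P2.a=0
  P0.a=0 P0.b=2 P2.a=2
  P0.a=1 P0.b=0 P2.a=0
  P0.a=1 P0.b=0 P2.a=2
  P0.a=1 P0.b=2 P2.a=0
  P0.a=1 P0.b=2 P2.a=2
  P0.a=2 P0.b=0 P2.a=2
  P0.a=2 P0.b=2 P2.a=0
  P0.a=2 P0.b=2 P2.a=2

spurious: P0.a=2 P0.b=0 P2.a=2

outcome vector order: (P0.a,P0.b,P2.a)
[SC] allowed = {<0 0 0>, <0 0 2>, <0 2 0>, <0 2 2>, <1 0 0>, <1 0 2>, <1 2 0>, <1 2 2>, <2 2 0>, <2 2 2>}
claimed∖SC = {<2 0 2>}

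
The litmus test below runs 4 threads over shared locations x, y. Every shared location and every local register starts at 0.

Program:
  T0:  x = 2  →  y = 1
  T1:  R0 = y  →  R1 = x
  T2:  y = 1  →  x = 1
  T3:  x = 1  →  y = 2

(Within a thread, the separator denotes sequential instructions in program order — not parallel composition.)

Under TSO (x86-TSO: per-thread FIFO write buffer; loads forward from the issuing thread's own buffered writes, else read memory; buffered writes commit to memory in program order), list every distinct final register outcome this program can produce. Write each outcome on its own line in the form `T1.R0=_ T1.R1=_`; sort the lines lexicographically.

T1.R0=0 T1.R1=0
T1.R0=0 T1.R1=1
T1.R0=0 T1.R1=2
T1.R0=1 T1.R1=0
T1.R0=1 T1.R1=1
T1.R0=1 T1.R1=2
T1.R0=2 T1.R1=1
T1.R0=2 T1.R1=2

outcome vector order: (T1.R0,T1.R1)
|TSO outcomes| = 8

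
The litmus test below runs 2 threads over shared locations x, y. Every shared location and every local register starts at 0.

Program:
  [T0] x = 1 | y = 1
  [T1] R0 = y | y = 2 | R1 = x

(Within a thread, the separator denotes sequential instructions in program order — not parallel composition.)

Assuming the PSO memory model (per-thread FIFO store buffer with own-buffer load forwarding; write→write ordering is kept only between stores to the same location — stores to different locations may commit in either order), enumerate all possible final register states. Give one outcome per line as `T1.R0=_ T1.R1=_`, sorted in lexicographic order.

T1.R0=0 T1.R1=0
T1.R0=0 T1.R1=1
T1.R0=1 T1.R1=0
T1.R0=1 T1.R1=1

outcome vector order: (T1.R0,T1.R1)
|PSO outcomes| = 4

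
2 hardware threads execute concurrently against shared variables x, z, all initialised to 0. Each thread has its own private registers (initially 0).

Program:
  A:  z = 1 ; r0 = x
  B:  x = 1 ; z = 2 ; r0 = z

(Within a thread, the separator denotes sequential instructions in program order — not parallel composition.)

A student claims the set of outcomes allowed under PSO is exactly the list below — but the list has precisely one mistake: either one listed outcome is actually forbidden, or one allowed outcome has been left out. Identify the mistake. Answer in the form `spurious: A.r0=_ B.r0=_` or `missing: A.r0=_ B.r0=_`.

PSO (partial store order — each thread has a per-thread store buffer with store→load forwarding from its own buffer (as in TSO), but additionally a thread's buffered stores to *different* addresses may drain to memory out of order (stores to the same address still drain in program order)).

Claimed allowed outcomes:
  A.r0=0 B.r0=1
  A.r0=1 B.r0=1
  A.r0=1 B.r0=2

outcome vector order: (A.r0,B.r0)
PSO (4): (0,1) (0,2) (1,1) (1,2)
PSO∖claimed = {(0,2)}

missing: A.r0=0 B.r0=2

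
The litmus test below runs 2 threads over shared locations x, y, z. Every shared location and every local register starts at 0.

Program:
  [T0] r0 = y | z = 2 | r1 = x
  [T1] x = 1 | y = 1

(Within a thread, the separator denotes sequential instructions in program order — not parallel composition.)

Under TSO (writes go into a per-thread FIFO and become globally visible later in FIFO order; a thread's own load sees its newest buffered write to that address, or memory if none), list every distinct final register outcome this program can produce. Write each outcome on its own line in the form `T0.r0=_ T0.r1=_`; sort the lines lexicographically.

outcome vector order: (T0.r0,T0.r1)
|TSO outcomes| = 3

T0.r0=0 T0.r1=0
T0.r0=0 T0.r1=1
T0.r0=1 T0.r1=1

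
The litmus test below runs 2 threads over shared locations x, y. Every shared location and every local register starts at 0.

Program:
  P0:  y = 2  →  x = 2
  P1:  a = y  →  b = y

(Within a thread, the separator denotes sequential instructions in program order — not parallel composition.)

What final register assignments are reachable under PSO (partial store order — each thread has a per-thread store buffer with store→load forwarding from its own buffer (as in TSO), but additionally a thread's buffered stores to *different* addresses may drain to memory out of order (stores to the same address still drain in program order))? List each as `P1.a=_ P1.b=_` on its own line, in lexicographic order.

P1.a=0 P1.b=0
P1.a=0 P1.b=2
P1.a=2 P1.b=2

outcome vector order: (P1.a,P1.b)
|PSO outcomes| = 3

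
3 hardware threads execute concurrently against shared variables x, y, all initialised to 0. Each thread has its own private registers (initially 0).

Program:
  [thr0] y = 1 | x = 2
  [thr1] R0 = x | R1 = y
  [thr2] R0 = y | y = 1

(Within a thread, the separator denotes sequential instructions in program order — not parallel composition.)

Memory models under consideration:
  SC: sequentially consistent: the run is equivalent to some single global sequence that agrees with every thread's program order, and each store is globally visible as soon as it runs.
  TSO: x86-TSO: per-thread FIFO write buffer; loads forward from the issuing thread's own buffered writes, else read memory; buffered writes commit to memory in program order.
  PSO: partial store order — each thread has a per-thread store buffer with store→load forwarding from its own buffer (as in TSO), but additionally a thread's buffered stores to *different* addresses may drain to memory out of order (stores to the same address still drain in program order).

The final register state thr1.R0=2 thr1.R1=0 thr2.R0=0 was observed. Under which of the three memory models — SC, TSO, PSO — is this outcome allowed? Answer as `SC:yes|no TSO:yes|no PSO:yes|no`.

outcome vector order: (thr1.R0,thr1.R1,thr2.R0)
SC: 6 outcomes — {0/0/0; 0/0/1; 0/1/0; 0/1/1; 2/1/0; 2/1/1}
TSO: 6 outcomes — {0/0/0; 0/0/1; 0/1/0; 0/1/1; 2/1/0; 2/1/1}
PSO: 8 outcomes — {0/0/0; 0/0/1; 0/1/0; 0/1/1; 2/0/0; 2/0/1; 2/1/0; 2/1/1}
target 2/0/0 ∈ {PSO}

SC:no TSO:no PSO:yes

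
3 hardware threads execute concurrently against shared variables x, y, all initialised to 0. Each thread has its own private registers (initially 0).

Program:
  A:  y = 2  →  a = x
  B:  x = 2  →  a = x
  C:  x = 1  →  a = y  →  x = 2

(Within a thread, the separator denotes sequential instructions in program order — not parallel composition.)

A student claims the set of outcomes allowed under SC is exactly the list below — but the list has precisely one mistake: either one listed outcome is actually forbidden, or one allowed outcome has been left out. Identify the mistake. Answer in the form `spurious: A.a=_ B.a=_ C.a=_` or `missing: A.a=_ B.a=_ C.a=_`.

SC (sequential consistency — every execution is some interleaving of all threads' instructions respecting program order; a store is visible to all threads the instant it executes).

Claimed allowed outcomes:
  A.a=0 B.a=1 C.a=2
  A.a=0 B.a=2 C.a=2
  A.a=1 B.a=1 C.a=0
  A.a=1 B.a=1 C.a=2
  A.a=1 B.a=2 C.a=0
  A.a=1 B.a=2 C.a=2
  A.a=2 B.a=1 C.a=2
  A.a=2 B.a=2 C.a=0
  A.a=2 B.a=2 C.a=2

outcome vector order: (A.a,B.a,C.a)
[SC] allowed = {<0 1 2>; <0 2 2>; <1 1 0>; <1 1 2>; <1 2 0>; <1 2 2>; <2 1 0>; <2 1 2>; <2 2 0>; <2 2 2>}
SC∖claimed = {<2 1 0>}

missing: A.a=2 B.a=1 C.a=0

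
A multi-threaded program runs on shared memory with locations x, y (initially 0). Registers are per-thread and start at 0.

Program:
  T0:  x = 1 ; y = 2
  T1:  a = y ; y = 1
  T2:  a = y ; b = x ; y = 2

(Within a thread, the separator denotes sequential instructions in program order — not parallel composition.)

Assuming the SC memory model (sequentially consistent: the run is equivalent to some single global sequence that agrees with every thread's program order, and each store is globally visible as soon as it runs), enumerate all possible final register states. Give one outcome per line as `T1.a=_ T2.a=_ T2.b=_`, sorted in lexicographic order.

T1.a=0 T2.a=0 T2.b=0
T1.a=0 T2.a=0 T2.b=1
T1.a=0 T2.a=1 T2.b=0
T1.a=0 T2.a=1 T2.b=1
T1.a=0 T2.a=2 T2.b=1
T1.a=2 T2.a=0 T2.b=0
T1.a=2 T2.a=0 T2.b=1
T1.a=2 T2.a=1 T2.b=1
T1.a=2 T2.a=2 T2.b=1

outcome vector order: (T1.a,T2.a,T2.b)
|SC outcomes| = 9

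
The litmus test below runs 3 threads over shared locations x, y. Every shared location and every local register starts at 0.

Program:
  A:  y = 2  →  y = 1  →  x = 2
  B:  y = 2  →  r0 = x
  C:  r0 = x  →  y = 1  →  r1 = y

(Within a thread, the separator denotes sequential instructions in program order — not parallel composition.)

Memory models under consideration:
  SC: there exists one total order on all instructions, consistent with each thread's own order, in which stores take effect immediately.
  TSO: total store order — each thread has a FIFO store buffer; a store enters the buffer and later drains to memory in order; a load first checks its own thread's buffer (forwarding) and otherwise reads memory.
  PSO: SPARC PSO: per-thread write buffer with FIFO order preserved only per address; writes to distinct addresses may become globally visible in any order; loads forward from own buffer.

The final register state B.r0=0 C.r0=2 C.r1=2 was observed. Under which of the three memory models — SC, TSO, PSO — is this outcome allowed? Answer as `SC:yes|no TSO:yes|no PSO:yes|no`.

outcome vector order: (B.r0,C.r0,C.r1)
under SC → 001; 002; 021; 201; 202; 221; 222
under TSO → 001; 002; 021; 022; 201; 202; 221; 222
under PSO → 001; 002; 021; 022; 201; 202; 221; 222
target 022 ∈ {TSO,PSO}

SC:no TSO:yes PSO:yes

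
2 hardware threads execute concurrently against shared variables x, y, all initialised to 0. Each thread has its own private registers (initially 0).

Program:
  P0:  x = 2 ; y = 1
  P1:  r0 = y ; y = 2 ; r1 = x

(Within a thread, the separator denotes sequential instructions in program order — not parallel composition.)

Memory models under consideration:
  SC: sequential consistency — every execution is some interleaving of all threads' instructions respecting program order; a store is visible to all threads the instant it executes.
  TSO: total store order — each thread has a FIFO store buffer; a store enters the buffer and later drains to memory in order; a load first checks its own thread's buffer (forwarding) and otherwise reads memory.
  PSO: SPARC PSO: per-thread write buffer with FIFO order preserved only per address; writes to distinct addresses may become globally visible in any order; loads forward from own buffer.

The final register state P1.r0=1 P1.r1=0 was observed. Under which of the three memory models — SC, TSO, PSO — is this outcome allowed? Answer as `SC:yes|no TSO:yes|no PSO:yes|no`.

outcome vector order: (P1.r0,P1.r1)
under SC → 00 02 12
under TSO → 00 02 12
under PSO → 00 02 10 12
target 10 ∈ {PSO}

SC:no TSO:no PSO:yes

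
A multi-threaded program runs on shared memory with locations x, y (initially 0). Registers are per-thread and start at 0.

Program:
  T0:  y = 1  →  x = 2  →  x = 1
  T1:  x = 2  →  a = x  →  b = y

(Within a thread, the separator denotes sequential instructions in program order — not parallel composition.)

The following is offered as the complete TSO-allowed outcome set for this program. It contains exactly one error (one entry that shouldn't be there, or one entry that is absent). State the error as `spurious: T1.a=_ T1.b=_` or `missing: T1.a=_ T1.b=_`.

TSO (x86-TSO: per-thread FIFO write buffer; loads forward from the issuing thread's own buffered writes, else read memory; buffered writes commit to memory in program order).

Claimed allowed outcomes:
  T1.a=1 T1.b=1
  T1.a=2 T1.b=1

missing: T1.a=2 T1.b=0

outcome vector order: (T1.a,T1.b)
TSO (3): <1 1>; <2 0>; <2 1>
TSO∖claimed = {<2 0>}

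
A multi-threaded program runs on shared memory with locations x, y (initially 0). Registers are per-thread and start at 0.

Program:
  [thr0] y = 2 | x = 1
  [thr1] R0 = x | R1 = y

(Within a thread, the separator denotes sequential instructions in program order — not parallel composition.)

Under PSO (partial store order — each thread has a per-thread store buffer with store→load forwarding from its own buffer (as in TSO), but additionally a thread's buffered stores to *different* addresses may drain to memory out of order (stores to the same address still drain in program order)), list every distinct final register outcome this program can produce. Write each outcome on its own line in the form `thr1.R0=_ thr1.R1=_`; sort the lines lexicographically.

thr1.R0=0 thr1.R1=0
thr1.R0=0 thr1.R1=2
thr1.R0=1 thr1.R1=0
thr1.R0=1 thr1.R1=2

outcome vector order: (thr1.R0,thr1.R1)
|PSO outcomes| = 4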